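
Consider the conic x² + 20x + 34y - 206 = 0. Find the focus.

Only x is squared. Complete the square in x: (x + 10)² = -34(y - 9).
Vertex (-10, 9); 4p = -34 so p = -17/2. Opens down.
Focus is p units from the vertex along the axis: (h, k + p).

(-10, 1/2)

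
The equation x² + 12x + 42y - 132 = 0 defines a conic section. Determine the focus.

Only x is squared. Complete the square in x: (x + 6)² = -42(y - 4).
Vertex (-6, 4); 4p = -42 so p = -21/2. Opens down.
Focus is p units from the vertex along the axis: (h, k + p).

(-6, -13/2)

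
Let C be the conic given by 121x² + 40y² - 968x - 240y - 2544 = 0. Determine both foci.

(4, -6) and (4, 12)

Group: 121(x² - 8x) + 40(y² - 6y) = 2544
Complete the square in x and y: 121(x - 4)² + 40(y - 3)² = 2544 + 1936 + 360 = 4840
Divide by 4840: (x - 4)²/40 + (y - 3)²/121 = 1
Ellipse, center (4, 3), major axis vertical; a² = 121, b² = 40.
c² = a² - b² = 121 - 40 = 81, so c = 9.
Foci lie on the vertical axis through the center: (h, k ± c).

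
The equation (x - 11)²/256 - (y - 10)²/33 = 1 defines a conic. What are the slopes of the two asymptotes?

Center (11, 10). The positive term is the x-term, so the transverse axis is horizontal; a² = 256, b² = 33.
For a horizontal hyperbola the asymptotes have slope ±b/a.
Here that is ±√33/16.

√33/16 and -√33/16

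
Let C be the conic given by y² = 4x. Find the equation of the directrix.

Vertex (0, 0); 4p = 4 so p = 1. Opens right.
Directrix is the vertical line x = h − p = 0 − (1) = -1.

x = -1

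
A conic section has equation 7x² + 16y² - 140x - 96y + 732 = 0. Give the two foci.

(7, 3) and (13, 3)

Group: 7(x² - 20x) + 16(y² - 6y) = -732
Completing the square gives 7(x - 10)² + 16(y - 3)² = -732 + 700 + 144 = 112.
Divide through by 112 to get (x - 10)²/16 + (y - 3)²/7 = 1.
Ellipse, center (10, 3), major axis horizontal; a² = 16, b² = 7.
c² = a² - b² = 16 - 7 = 9, so c = 3.
Foci lie on the horizontal axis through the center: (h ± c, k).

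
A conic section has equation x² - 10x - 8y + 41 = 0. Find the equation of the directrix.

y = 0

Only x is squared. Complete the square in x: (x - 5)² = 8(y - 2).
Vertex (5, 2); 4p = 8 so p = 2. Opens up.
Directrix is the horizontal line y = k − p = 2 − (2) = 0.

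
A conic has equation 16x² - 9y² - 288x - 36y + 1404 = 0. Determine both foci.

(9, -7) and (9, 3)

Rearranging, 16(x² - 18x) -9(y² + 4y) = -1404.
16(x - 9)² -9(y + 2)² = -1404 + 1296 - 36 = -144
Divide through by -144 to get (y + 2)²/16 - (x - 9)²/9 = 1.
Hyperbola, center (9, -2), transverse axis vertical; a² = 16, b² = 9.
c² = a² + b² = 16 + 9 = 25, so c = 5.
Foci lie on the vertical axis through the center: (h, k ± c).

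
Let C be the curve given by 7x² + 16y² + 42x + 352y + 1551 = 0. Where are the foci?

Group: 7(x² + 6x) + 16(y² + 22y) = -1551
7(x + 3)² + 16(y + 11)² = -1551 + 63 + 1936 = 448
Divide through by 448 to get (x + 3)²/64 + (y + 11)²/28 = 1.
Ellipse, center (-3, -11), major axis horizontal; a² = 64, b² = 28.
c² = a² - b² = 64 - 28 = 36, so c = 6.
Foci lie on the horizontal axis through the center: (h ± c, k).

(-9, -11) and (3, -11)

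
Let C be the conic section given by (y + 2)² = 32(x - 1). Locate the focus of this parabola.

(9, -2)

Vertex (1, -2); 4p = 32 so p = 8. Opens right.
Focus is p units from the vertex along the axis: (h + p, k).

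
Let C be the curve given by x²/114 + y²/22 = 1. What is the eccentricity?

Center (0, 0). The larger denominator 114 sits under the x-term, so the major axis is horizontal; a² = 114, b² = 22.
c² = a² - b² = 92, so c = 2√23.
e = c/a = 2√23/√114 = √2622/57.

e = √2622/57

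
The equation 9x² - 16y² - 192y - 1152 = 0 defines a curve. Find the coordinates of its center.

(0, -6)

Group: 9x² -16(y² + 12y) = 1152
Completing the square gives 9x² -16(y + 6)² = 1152 + 0 - 576 = 576.
Divide by 576: x²/64 - (y + 6)²/36 = 1
Hyperbola with center (0, -6).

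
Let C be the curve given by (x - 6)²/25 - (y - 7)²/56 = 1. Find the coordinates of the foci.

(-3, 7) and (15, 7)

Center (6, 7). The positive term is the x-term, so the transverse axis is horizontal; a² = 25, b² = 56.
c² = a² + b² = 25 + 56 = 81, so c = 9.
Foci lie on the horizontal axis through the center: (h ± c, k).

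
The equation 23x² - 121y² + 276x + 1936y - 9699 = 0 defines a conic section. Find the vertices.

(-17, 8) and (5, 8)

23(x² + 12x) -121(y² - 16y) = 9699
Complete the square in x and y: 23(x + 6)² -121(y - 8)² = 9699 + 828 - 7744 = 2783
Divide through by 2783 to get (x + 6)²/121 - (y - 8)²/23 = 1.
Hyperbola, center (-6, 8), transverse axis horizontal; a² = 121, b² = 23.
a = 11. Vertices at (h ± a, k).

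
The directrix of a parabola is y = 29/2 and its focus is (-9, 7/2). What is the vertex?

(-9, 9)

The vertex is the midpoint between the focus and the directrix along the axis of symmetry.
Axis is vertical (directrix is horizontal). Vertex y-coordinate = (7/2 + 29/2)/2 = 9; x-coordinate = -9.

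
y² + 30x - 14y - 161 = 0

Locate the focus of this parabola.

Only y is squared. Complete the square in y: (y - 7)² = -30(x - 7).
Vertex (7, 7); 4p = -30 so p = -15/2. Opens left.
Focus is p units from the vertex along the axis: (h + p, k).

(-1/2, 7)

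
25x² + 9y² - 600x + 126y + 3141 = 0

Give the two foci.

(12, -15) and (12, 1)

Collect terms: 25(x² - 24x) + 9(y² + 14y) = -3141
Complete the square in x and y: 25(x - 12)² + 9(y + 7)² = -3141 + 3600 + 441 = 900
Divide by 900: (x - 12)²/36 + (y + 7)²/100 = 1
Ellipse, center (12, -7), major axis vertical; a² = 100, b² = 36.
c² = a² - b² = 100 - 36 = 64, so c = 8.
Foci lie on the vertical axis through the center: (h, k ± c).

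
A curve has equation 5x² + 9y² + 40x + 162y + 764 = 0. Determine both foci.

(-6, -9) and (-2, -9)

Collect terms: 5(x² + 8x) + 9(y² + 18y) = -764
5(x + 4)² + 9(y + 9)² = -764 + 80 + 729 = 45
Divide through by 45 to get (x + 4)²/9 + (y + 9)²/5 = 1.
Ellipse, center (-4, -9), major axis horizontal; a² = 9, b² = 5.
c² = a² - b² = 9 - 5 = 4, so c = 2.
Foci lie on the horizontal axis through the center: (h ± c, k).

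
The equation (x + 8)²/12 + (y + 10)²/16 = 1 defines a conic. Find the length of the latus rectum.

6

Center (-8, -10). The larger denominator 16 sits under the y-term, so the major axis is vertical; a² = 16, b² = 12.
Latus rectum length = 2b²/a = 2·12/4 = 6.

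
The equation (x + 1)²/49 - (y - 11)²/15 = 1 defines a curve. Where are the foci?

Center (-1, 11). The positive term is the x-term, so the transverse axis is horizontal; a² = 49, b² = 15.
c² = a² + b² = 49 + 15 = 64, so c = 8.
Foci lie on the horizontal axis through the center: (h ± c, k).

(-9, 11) and (7, 11)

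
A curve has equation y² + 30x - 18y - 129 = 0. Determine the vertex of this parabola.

Only y is squared. Complete the square in y: (y - 9)² = -30(x - 7).
Vertex (7, 9); 4p = -30 so p = -15/2. Opens left.

(7, 9)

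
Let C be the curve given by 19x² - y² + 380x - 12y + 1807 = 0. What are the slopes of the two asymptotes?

√19 and -√19

Group the x- and y-terms: 19(x² + 20x) -(y² + 12y) = -1807
19(x + 10)² -(y + 6)² = -1807 + 1900 - 36 = 57
Dividing both sides by 57: (x + 10)²/3 - (y + 6)²/57 = 1
Hyperbola, center (-10, -6), transverse axis horizontal; a² = 3, b² = 57.
For a horizontal hyperbola the asymptotes have slope ±b/a.
Here that is ±√57/√3 = ±√19.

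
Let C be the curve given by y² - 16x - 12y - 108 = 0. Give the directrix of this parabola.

Only y is squared. Complete the square in y: (y - 6)² = 16(x + 9).
Vertex (-9, 6); 4p = 16 so p = 4. Opens right.
Directrix is the vertical line x = h − p = -9 − (4) = -13.

x = -13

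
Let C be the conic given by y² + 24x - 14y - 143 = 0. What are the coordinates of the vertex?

Only y is squared. Complete the square in y: (y - 7)² = -24(x - 8).
Vertex (8, 7); 4p = -24 so p = -6. Opens left.

(8, 7)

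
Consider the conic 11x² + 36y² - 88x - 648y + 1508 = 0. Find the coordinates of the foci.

11(x² - 8x) + 36(y² - 18y) = -1508
11(x - 4)² + 36(y - 9)² = -1508 + 176 + 2916 = 1584
Dividing both sides by 1584: (x - 4)²/144 + (y - 9)²/44 = 1
Ellipse, center (4, 9), major axis horizontal; a² = 144, b² = 44.
c² = a² - b² = 144 - 44 = 100, so c = 10.
Foci lie on the horizontal axis through the center: (h ± c, k).

(-6, 9) and (14, 9)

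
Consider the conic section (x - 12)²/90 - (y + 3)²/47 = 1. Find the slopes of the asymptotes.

√470/30 and -√470/30

Center (12, -3). The positive term is the x-term, so the transverse axis is horizontal; a² = 90, b² = 47.
For a horizontal hyperbola the asymptotes have slope ±b/a.
Here that is ±√47/3√10 = ±√470/30.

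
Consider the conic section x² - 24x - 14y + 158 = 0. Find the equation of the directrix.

Only x is squared. Complete the square in x: (x - 12)² = 14(y - 1).
Vertex (12, 1); 4p = 14 so p = 7/2. Opens up.
Directrix is the horizontal line y = k − p = 1 − (7/2) = -5/2.

y = -5/2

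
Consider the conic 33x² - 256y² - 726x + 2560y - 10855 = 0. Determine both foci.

(-6, 5) and (28, 5)

Group: 33(x² - 22x) -256(y² - 10y) = 10855
33(x - 11)² -256(y - 5)² = 10855 + 3993 - 6400 = 8448
Divide by 8448: (x - 11)²/256 - (y - 5)²/33 = 1
Hyperbola, center (11, 5), transverse axis horizontal; a² = 256, b² = 33.
c² = a² + b² = 256 + 33 = 289, so c = 17.
Foci lie on the horizontal axis through the center: (h ± c, k).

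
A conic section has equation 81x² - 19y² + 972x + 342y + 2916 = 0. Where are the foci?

(-6, -1) and (-6, 19)

81(x² + 12x) -19(y² - 18y) = -2916
81(x + 6)² -19(y - 9)² = -2916 + 2916 - 1539 = -1539
Dividing both sides by -1539: (y - 9)²/81 - (x + 6)²/19 = 1
Hyperbola, center (-6, 9), transverse axis vertical; a² = 81, b² = 19.
c² = a² + b² = 81 + 19 = 100, so c = 10.
Foci lie on the vertical axis through the center: (h, k ± c).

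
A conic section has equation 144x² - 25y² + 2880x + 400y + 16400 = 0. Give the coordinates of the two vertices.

Group: 144(x² + 20x) -25(y² - 16y) = -16400
Complete the square: 144(x + 10)² -25(y - 8)² = -16400 + 14400 - 1600 = -3600
Dividing both sides by -3600: (y - 8)²/144 - (x + 10)²/25 = 1
Hyperbola, center (-10, 8), transverse axis vertical; a² = 144, b² = 25.
a = 12. Vertices at (h, k ± a).

(-10, -4) and (-10, 20)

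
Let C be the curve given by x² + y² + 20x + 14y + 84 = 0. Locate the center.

(x² + 20x) + (y² + 14y) = -84
Completing the square gives (x + 10)² + (y + 7)² = -84 + 100 + 49 = 65.
So (x + 10)² + (y + 7)² = 65.
Circle centered at (-10, -7) with r² = 65.

(-10, -7)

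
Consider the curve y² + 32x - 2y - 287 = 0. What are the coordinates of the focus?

Only y is squared. Complete the square in y: (y - 1)² = -32(x - 9).
Vertex (9, 1); 4p = -32 so p = -8. Opens left.
Focus is p units from the vertex along the axis: (h + p, k).

(1, 1)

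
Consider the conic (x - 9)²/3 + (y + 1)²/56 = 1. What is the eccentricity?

Center (9, -1). The larger denominator 56 sits under the y-term, so the major axis is vertical; a² = 56, b² = 3.
c² = a² - b² = 53, so c = √53.
e = c/a = √53/2√14 = √742/28.

e = √742/28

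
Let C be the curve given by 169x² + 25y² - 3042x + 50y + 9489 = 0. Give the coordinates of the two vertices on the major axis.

Collect terms: 169(x² - 18x) + 25(y² + 2y) = -9489
169(x - 9)² + 25(y + 1)² = -9489 + 13689 + 25 = 4225
Divide through by 4225 to get (x - 9)²/25 + (y + 1)²/169 = 1.
Ellipse, center (9, -1), major axis vertical; a² = 169, b² = 25.
a = 13. Vertices at (h, k ± a).

(9, -14) and (9, 12)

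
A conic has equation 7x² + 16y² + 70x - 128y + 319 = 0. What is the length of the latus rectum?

Group the x- and y-terms: 7(x² + 10x) + 16(y² - 8y) = -319
Complete the square in x and y: 7(x + 5)² + 16(y - 4)² = -319 + 175 + 256 = 112
Divide through by 112 to get (x + 5)²/16 + (y - 4)²/7 = 1.
Ellipse, center (-5, 4), major axis horizontal; a² = 16, b² = 7.
Latus rectum length = 2b²/a = 2·7/4 = 7/2.

7/2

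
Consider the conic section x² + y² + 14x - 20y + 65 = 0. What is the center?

Group: (x² + 14x) + (y² - 20y) = -65
(x + 7)² + (y - 10)² = -65 + 49 + 100 = 84
So (x + 7)² + (y - 10)² = 84.
Circle centered at (-7, 10) with r² = 84.

(-7, 10)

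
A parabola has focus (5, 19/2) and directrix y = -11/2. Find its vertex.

(5, 2)

The vertex is the midpoint between the focus and the directrix along the axis of symmetry.
Axis is vertical (directrix is horizontal). Vertex y-coordinate = (19/2 + (-11/2))/2 = 2; x-coordinate = 5.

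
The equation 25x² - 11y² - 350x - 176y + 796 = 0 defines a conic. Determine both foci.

(7, -14) and (7, -2)

Rearranging, 25(x² - 14x) -11(y² + 16y) = -796.
25(x - 7)² -11(y + 8)² = -796 + 1225 - 704 = -275
Dividing both sides by -275: (y + 8)²/25 - (x - 7)²/11 = 1
Hyperbola, center (7, -8), transverse axis vertical; a² = 25, b² = 11.
c² = a² + b² = 25 + 11 = 36, so c = 6.
Foci lie on the vertical axis through the center: (h, k ± c).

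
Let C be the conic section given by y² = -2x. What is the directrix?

x = 1/2

Vertex (0, 0); 4p = -2 so p = -1/2. Opens left.
Directrix is the vertical line x = h − p = 0 − (-1/2) = 1/2.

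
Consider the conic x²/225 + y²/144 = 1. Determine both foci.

(-9, 0) and (9, 0)

Center (0, 0). The larger denominator 225 sits under the x-term, so the major axis is horizontal; a² = 225, b² = 144.
c² = a² - b² = 225 - 144 = 81, so c = 9.
Foci lie on the horizontal axis through the center: (h ± c, k).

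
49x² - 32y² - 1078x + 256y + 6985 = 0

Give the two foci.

49(x² - 22x) -32(y² - 8y) = -6985
Complete the square: 49(x - 11)² -32(y - 4)² = -6985 + 5929 - 512 = -1568
Dividing both sides by -1568: (y - 4)²/49 - (x - 11)²/32 = 1
Hyperbola, center (11, 4), transverse axis vertical; a² = 49, b² = 32.
c² = a² + b² = 49 + 32 = 81, so c = 9.
Foci lie on the vertical axis through the center: (h, k ± c).

(11, -5) and (11, 13)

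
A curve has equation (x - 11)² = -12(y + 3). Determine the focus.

Vertex (11, -3); 4p = -12 so p = -3. Opens down.
Focus is p units from the vertex along the axis: (h, k + p).

(11, -6)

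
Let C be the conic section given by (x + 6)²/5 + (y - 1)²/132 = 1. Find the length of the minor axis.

Center (-6, 1). The larger denominator 132 sits under the y-term, so the major axis is vertical; a² = 132, b² = 5.
b² = 5 so b = √5; the minor axis has length 2b = 2√5.

2√5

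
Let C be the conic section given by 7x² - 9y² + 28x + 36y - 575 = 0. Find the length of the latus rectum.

Group: 7(x² + 4x) -9(y² - 4y) = 575
7(x + 2)² -9(y - 2)² = 575 + 28 - 36 = 567
Divide by 567: (x + 2)²/81 - (y - 2)²/63 = 1
Hyperbola, center (-2, 2), transverse axis horizontal; a² = 81, b² = 63.
Latus rectum length = 2b²/a = 2·63/9 = 14.

14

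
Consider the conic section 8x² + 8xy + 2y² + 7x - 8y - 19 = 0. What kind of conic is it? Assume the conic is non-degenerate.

A = 8, B = 8, C = 2.
Discriminant B² − 4AC = 8² − 4·8·2 = 0.
B² − 4AC = 0 ⇒ parabola.

parabola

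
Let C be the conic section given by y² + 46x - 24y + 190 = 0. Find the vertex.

(-1, 12)

Only y is squared. Complete the square in y: (y - 12)² = -46(x + 1).
Vertex (-1, 12); 4p = -46 so p = -23/2. Opens left.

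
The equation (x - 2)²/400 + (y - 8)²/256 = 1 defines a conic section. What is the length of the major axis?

40

Center (2, 8). The larger denominator 400 sits under the x-term, so the major axis is horizontal; a² = 400, b² = 256.
a² = 400 so a = 20; the major axis has length 2a = 40.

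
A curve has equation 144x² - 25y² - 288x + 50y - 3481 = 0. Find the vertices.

(-4, 1) and (6, 1)

144(x² - 2x) -25(y² - 2y) = 3481
144(x - 1)² -25(y - 1)² = 3481 + 144 - 25 = 3600
Dividing both sides by 3600: (x - 1)²/25 - (y - 1)²/144 = 1
Hyperbola, center (1, 1), transverse axis horizontal; a² = 25, b² = 144.
a = 5. Vertices at (h ± a, k).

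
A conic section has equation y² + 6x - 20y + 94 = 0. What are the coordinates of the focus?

(-1/2, 10)

Only y is squared. Complete the square in y: (y - 10)² = -6(x - 1).
Vertex (1, 10); 4p = -6 so p = -3/2. Opens left.
Focus is p units from the vertex along the axis: (h + p, k).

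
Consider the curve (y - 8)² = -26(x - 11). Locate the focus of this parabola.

(9/2, 8)

Vertex (11, 8); 4p = -26 so p = -13/2. Opens left.
Focus is p units from the vertex along the axis: (h + p, k).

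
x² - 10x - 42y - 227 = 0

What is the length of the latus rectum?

Only x is squared. Complete the square in x: (x - 5)² = 42(y + 6).
Vertex (5, -6); 4p = 42 so p = 21/2. Opens up.
Latus rectum length = |4p| = 42.

42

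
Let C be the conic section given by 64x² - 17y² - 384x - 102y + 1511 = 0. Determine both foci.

(3, -12) and (3, 6)

64(x² - 6x) -17(y² + 6y) = -1511
Completing the square gives 64(x - 3)² -17(y + 3)² = -1511 + 576 - 153 = -1088.
Divide by -1088: (y + 3)²/64 - (x - 3)²/17 = 1
Hyperbola, center (3, -3), transverse axis vertical; a² = 64, b² = 17.
c² = a² + b² = 64 + 17 = 81, so c = 9.
Foci lie on the vertical axis through the center: (h, k ± c).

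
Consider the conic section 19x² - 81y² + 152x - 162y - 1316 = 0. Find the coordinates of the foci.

Collect terms: 19(x² + 8x) -81(y² + 2y) = 1316
Complete the square in x and y: 19(x + 4)² -81(y + 1)² = 1316 + 304 - 81 = 1539
Divide through by 1539 to get (x + 4)²/81 - (y + 1)²/19 = 1.
Hyperbola, center (-4, -1), transverse axis horizontal; a² = 81, b² = 19.
c² = a² + b² = 81 + 19 = 100, so c = 10.
Foci lie on the horizontal axis through the center: (h ± c, k).

(-14, -1) and (6, -1)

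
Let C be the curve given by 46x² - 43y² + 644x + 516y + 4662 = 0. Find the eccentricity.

Group: 46(x² + 14x) -43(y² - 12y) = -4662
46(x + 7)² -43(y - 6)² = -4662 + 2254 - 1548 = -3956
Divide through by -3956 to get (y - 6)²/92 - (x + 7)²/86 = 1.
Hyperbola, center (-7, 6), transverse axis vertical; a² = 92, b² = 86.
c² = a² + b² = 178, so c = √178.
e = c/a = √178/2√23 = √4094/46.

e = √4094/46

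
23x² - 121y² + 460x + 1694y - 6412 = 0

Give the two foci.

(-22, 7) and (2, 7)

Collect terms: 23(x² + 20x) -121(y² - 14y) = 6412
Complete the square in x and y: 23(x + 10)² -121(y - 7)² = 6412 + 2300 - 5929 = 2783
Dividing both sides by 2783: (x + 10)²/121 - (y - 7)²/23 = 1
Hyperbola, center (-10, 7), transverse axis horizontal; a² = 121, b² = 23.
c² = a² + b² = 121 + 23 = 144, so c = 12.
Foci lie on the horizontal axis through the center: (h ± c, k).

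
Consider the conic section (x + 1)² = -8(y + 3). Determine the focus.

(-1, -5)

Vertex (-1, -3); 4p = -8 so p = -2. Opens down.
Focus is p units from the vertex along the axis: (h, k + p).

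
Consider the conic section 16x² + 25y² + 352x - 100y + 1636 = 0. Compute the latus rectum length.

32/5

Rearranging, 16(x² + 22x) + 25(y² - 4y) = -1636.
Complete the square in x and y: 16(x + 11)² + 25(y - 2)² = -1636 + 1936 + 100 = 400
Divide by 400: (x + 11)²/25 + (y - 2)²/16 = 1
Ellipse, center (-11, 2), major axis horizontal; a² = 25, b² = 16.
Latus rectum length = 2b²/a = 2·16/5 = 32/5.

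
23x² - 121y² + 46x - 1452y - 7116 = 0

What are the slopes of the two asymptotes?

√23/11 and -√23/11

Rearranging, 23(x² + 2x) -121(y² + 12y) = 7116.
Completing the square gives 23(x + 1)² -121(y + 6)² = 7116 + 23 - 4356 = 2783.
Divide through by 2783 to get (x + 1)²/121 - (y + 6)²/23 = 1.
Hyperbola, center (-1, -6), transverse axis horizontal; a² = 121, b² = 23.
For a horizontal hyperbola the asymptotes have slope ±b/a.
Here that is ±√23/11.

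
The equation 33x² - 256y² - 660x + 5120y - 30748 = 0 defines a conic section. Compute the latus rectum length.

33/8

Group: 33(x² - 20x) -256(y² - 20y) = 30748
Completing the square gives 33(x - 10)² -256(y - 10)² = 30748 + 3300 - 25600 = 8448.
Dividing both sides by 8448: (x - 10)²/256 - (y - 10)²/33 = 1
Hyperbola, center (10, 10), transverse axis horizontal; a² = 256, b² = 33.
Latus rectum length = 2b²/a = 2·33/16 = 33/8.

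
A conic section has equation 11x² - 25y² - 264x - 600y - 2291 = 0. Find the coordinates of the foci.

(6, -12) and (18, -12)

11(x² - 24x) -25(y² + 24y) = 2291
Completing the square gives 11(x - 12)² -25(y + 12)² = 2291 + 1584 - 3600 = 275.
Dividing both sides by 275: (x - 12)²/25 - (y + 12)²/11 = 1
Hyperbola, center (12, -12), transverse axis horizontal; a² = 25, b² = 11.
c² = a² + b² = 25 + 11 = 36, so c = 6.
Foci lie on the horizontal axis through the center: (h ± c, k).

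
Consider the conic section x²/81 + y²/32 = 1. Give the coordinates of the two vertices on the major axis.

(-9, 0) and (9, 0)

Center (0, 0). The larger denominator 81 sits under the x-term, so the major axis is horizontal; a² = 81, b² = 32.
a = 9. Vertices at (h ± a, k).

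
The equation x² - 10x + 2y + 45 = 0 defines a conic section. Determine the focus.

Only x is squared. Complete the square in x: (x - 5)² = -2(y + 10).
Vertex (5, -10); 4p = -2 so p = -1/2. Opens down.
Focus is p units from the vertex along the axis: (h, k + p).

(5, -21/2)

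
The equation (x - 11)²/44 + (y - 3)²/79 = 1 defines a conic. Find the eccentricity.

e = √2765/79

Center (11, 3). The larger denominator 79 sits under the y-term, so the major axis is vertical; a² = 79, b² = 44.
c² = a² - b² = 35, so c = √35.
e = c/a = √35/√79 = √2765/79.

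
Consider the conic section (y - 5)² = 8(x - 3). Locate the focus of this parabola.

Vertex (3, 5); 4p = 8 so p = 2. Opens right.
Focus is p units from the vertex along the axis: (h + p, k).

(5, 5)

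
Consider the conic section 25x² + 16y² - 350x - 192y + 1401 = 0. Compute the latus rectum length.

Group the x- and y-terms: 25(x² - 14x) + 16(y² - 12y) = -1401
Completing the square gives 25(x - 7)² + 16(y - 6)² = -1401 + 1225 + 576 = 400.
Divide by 400: (x - 7)²/16 + (y - 6)²/25 = 1
Ellipse, center (7, 6), major axis vertical; a² = 25, b² = 16.
Latus rectum length = 2b²/a = 2·16/5 = 32/5.

32/5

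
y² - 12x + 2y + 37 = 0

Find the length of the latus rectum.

12

Only y is squared. Complete the square in y: (y + 1)² = 12(x - 3).
Vertex (3, -1); 4p = 12 so p = 3. Opens right.
Latus rectum length = |4p| = 12.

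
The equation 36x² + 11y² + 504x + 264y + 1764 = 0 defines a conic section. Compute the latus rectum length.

22/3

Rearranging, 36(x² + 14x) + 11(y² + 24y) = -1764.
36(x + 7)² + 11(y + 12)² = -1764 + 1764 + 1584 = 1584
Dividing both sides by 1584: (x + 7)²/44 + (y + 12)²/144 = 1
Ellipse, center (-7, -12), major axis vertical; a² = 144, b² = 44.
Latus rectum length = 2b²/a = 2·44/12 = 22/3.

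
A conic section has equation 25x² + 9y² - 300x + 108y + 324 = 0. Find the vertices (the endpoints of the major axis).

Group: 25(x² - 12x) + 9(y² + 12y) = -324
Completing the square gives 25(x - 6)² + 9(y + 6)² = -324 + 900 + 324 = 900.
Divide by 900: (x - 6)²/36 + (y + 6)²/100 = 1
Ellipse, center (6, -6), major axis vertical; a² = 100, b² = 36.
a = 10. Vertices at (h, k ± a).

(6, -16) and (6, 4)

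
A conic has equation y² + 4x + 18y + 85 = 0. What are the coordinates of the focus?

Only y is squared. Complete the square in y: (y + 9)² = -4(x + 1).
Vertex (-1, -9); 4p = -4 so p = -1. Opens left.
Focus is p units from the vertex along the axis: (h + p, k).

(-2, -9)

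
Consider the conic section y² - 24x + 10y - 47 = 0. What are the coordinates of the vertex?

Only y is squared. Complete the square in y: (y + 5)² = 24(x + 3).
Vertex (-3, -5); 4p = 24 so p = 6. Opens right.

(-3, -5)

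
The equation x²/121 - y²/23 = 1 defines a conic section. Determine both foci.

Center (0, 0). The positive term is the x-term, so the transverse axis is horizontal; a² = 121, b² = 23.
c² = a² + b² = 121 + 23 = 144, so c = 12.
Foci lie on the horizontal axis through the center: (h ± c, k).

(-12, 0) and (12, 0)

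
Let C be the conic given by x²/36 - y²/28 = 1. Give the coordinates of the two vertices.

Center (0, 0). The positive term is the x-term, so the transverse axis is horizontal; a² = 36, b² = 28.
a = 6. Vertices at (h ± a, k).

(-6, 0) and (6, 0)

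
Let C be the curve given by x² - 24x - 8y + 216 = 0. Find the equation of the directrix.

Only x is squared. Complete the square in x: (x - 12)² = 8(y - 9).
Vertex (12, 9); 4p = 8 so p = 2. Opens up.
Directrix is the horizontal line y = k − p = 9 − (2) = 7.

y = 7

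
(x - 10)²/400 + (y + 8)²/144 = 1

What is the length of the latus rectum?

Center (10, -8). The larger denominator 400 sits under the x-term, so the major axis is horizontal; a² = 400, b² = 144.
Latus rectum length = 2b²/a = 2·144/20 = 72/5.

72/5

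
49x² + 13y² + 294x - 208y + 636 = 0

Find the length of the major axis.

Group: 49(x² + 6x) + 13(y² - 16y) = -636
49(x + 3)² + 13(y - 8)² = -636 + 441 + 832 = 637
Dividing both sides by 637: (x + 3)²/13 + (y - 8)²/49 = 1
Ellipse, center (-3, 8), major axis vertical; a² = 49, b² = 13.
a² = 49 so a = 7; the major axis has length 2a = 14.

14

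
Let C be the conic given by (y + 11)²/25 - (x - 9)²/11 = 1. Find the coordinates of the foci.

Center (9, -11). The positive term is the y-term, so the transverse axis is vertical; a² = 25, b² = 11.
c² = a² + b² = 25 + 11 = 36, so c = 6.
Foci lie on the vertical axis through the center: (h, k ± c).

(9, -17) and (9, -5)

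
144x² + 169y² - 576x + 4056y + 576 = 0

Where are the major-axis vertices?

(-11, -12) and (15, -12)

Group the x- and y-terms: 144(x² - 4x) + 169(y² + 24y) = -576
144(x - 2)² + 169(y + 12)² = -576 + 576 + 24336 = 24336
Divide by 24336: (x - 2)²/169 + (y + 12)²/144 = 1
Ellipse, center (2, -12), major axis horizontal; a² = 169, b² = 144.
a = 13. Vertices at (h ± a, k).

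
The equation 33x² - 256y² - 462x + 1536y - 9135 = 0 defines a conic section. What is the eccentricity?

e = 17/16

Collect terms: 33(x² - 14x) -256(y² - 6y) = 9135
Complete the square in x and y: 33(x - 7)² -256(y - 3)² = 9135 + 1617 - 2304 = 8448
Dividing both sides by 8448: (x - 7)²/256 - (y - 3)²/33 = 1
Hyperbola, center (7, 3), transverse axis horizontal; a² = 256, b² = 33.
c² = a² + b² = 289, so c = 17.
e = c/a = 17/16.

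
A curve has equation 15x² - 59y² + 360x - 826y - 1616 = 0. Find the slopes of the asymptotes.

15(x² + 24x) -59(y² + 14y) = 1616
Completing the square gives 15(x + 12)² -59(y + 7)² = 1616 + 2160 - 2891 = 885.
Dividing both sides by 885: (x + 12)²/59 - (y + 7)²/15 = 1
Hyperbola, center (-12, -7), transverse axis horizontal; a² = 59, b² = 15.
For a horizontal hyperbola the asymptotes have slope ±b/a.
Here that is ±√15/√59 = ±√885/59.

√885/59 and -√885/59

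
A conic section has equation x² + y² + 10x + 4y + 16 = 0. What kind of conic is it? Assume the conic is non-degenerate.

circle

No xy term. Coefficients of x² and y² are A = 1, C = 1.
A = C (same sign) ⇒ circle.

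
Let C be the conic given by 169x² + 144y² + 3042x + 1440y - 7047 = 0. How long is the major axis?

Rearranging, 169(x² + 18x) + 144(y² + 10y) = 7047.
169(x + 9)² + 144(y + 5)² = 7047 + 13689 + 3600 = 24336
Divide by 24336: (x + 9)²/144 + (y + 5)²/169 = 1
Ellipse, center (-9, -5), major axis vertical; a² = 169, b² = 144.
a² = 169 so a = 13; the major axis has length 2a = 26.

26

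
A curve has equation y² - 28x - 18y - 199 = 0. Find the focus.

Only y is squared. Complete the square in y: (y - 9)² = 28(x + 10).
Vertex (-10, 9); 4p = 28 so p = 7. Opens right.
Focus is p units from the vertex along the axis: (h + p, k).

(-3, 9)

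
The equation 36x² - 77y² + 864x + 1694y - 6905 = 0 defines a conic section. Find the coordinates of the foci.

(-12 - √113, 11) and (-12 + √113, 11)

Collect terms: 36(x² + 24x) -77(y² - 22y) = 6905
Completing the square gives 36(x + 12)² -77(y - 11)² = 6905 + 5184 - 9317 = 2772.
Divide by 2772: (x + 12)²/77 - (y - 11)²/36 = 1
Hyperbola, center (-12, 11), transverse axis horizontal; a² = 77, b² = 36.
c² = a² + b² = 77 + 36 = 113, so c = √113.
Foci lie on the horizontal axis through the center: (h ± c, k).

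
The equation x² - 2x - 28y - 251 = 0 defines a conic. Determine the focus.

(1, -2)

Only x is squared. Complete the square in x: (x - 1)² = 28(y + 9).
Vertex (1, -9); 4p = 28 so p = 7. Opens up.
Focus is p units from the vertex along the axis: (h, k + p).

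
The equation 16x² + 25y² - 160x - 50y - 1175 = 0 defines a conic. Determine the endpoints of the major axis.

Rearranging, 16(x² - 10x) + 25(y² - 2y) = 1175.
16(x - 5)² + 25(y - 1)² = 1175 + 400 + 25 = 1600
Dividing both sides by 1600: (x - 5)²/100 + (y - 1)²/64 = 1
Ellipse, center (5, 1), major axis horizontal; a² = 100, b² = 64.
a = 10. Vertices at (h ± a, k).

(-5, 1) and (15, 1)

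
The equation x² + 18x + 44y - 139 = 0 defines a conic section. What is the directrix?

Only x is squared. Complete the square in x: (x + 9)² = -44(y - 5).
Vertex (-9, 5); 4p = -44 so p = -11. Opens down.
Directrix is the horizontal line y = k − p = 5 − (-11) = 16.

y = 16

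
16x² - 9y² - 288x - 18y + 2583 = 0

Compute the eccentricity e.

Collect terms: 16(x² - 18x) -9(y² + 2y) = -2583
16(x - 9)² -9(y + 1)² = -2583 + 1296 - 9 = -1296
Divide by -1296: (y + 1)²/144 - (x - 9)²/81 = 1
Hyperbola, center (9, -1), transverse axis vertical; a² = 144, b² = 81.
c² = a² + b² = 225, so c = 15.
e = c/a = 15/12 = 5/4.

e = 5/4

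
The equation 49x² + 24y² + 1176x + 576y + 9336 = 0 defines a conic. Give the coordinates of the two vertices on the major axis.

Collect terms: 49(x² + 24x) + 24(y² + 24y) = -9336
49(x + 12)² + 24(y + 12)² = -9336 + 7056 + 3456 = 1176
Dividing both sides by 1176: (x + 12)²/24 + (y + 12)²/49 = 1
Ellipse, center (-12, -12), major axis vertical; a² = 49, b² = 24.
a = 7. Vertices at (h, k ± a).

(-12, -19) and (-12, -5)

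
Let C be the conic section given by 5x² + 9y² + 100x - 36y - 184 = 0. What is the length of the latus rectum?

40/3

Group the x- and y-terms: 5(x² + 20x) + 9(y² - 4y) = 184
5(x + 10)² + 9(y - 2)² = 184 + 500 + 36 = 720
Dividing both sides by 720: (x + 10)²/144 + (y - 2)²/80 = 1
Ellipse, center (-10, 2), major axis horizontal; a² = 144, b² = 80.
Latus rectum length = 2b²/a = 2·80/12 = 40/3.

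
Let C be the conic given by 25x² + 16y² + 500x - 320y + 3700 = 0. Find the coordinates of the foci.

(-10, 7) and (-10, 13)

Collect terms: 25(x² + 20x) + 16(y² - 20y) = -3700
25(x + 10)² + 16(y - 10)² = -3700 + 2500 + 1600 = 400
Divide by 400: (x + 10)²/16 + (y - 10)²/25 = 1
Ellipse, center (-10, 10), major axis vertical; a² = 25, b² = 16.
c² = a² - b² = 25 - 16 = 9, so c = 3.
Foci lie on the vertical axis through the center: (h, k ± c).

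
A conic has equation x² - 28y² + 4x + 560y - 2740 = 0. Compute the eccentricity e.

Rearranging, (x² + 4x) -28(y² - 20y) = 2740.
Complete the square in x and y: (x + 2)² -28(y - 10)² = 2740 + 4 - 2800 = -56
Divide through by -56 to get (y - 10)²/2 - (x + 2)²/56 = 1.
Hyperbola, center (-2, 10), transverse axis vertical; a² = 2, b² = 56.
c² = a² + b² = 58, so c = √58.
e = c/a = √58/√2 = √29.

e = √29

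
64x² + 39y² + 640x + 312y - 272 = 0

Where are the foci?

Group: 64(x² + 10x) + 39(y² + 8y) = 272
64(x + 5)² + 39(y + 4)² = 272 + 1600 + 624 = 2496
Divide through by 2496 to get (x + 5)²/39 + (y + 4)²/64 = 1.
Ellipse, center (-5, -4), major axis vertical; a² = 64, b² = 39.
c² = a² - b² = 64 - 39 = 25, so c = 5.
Foci lie on the vertical axis through the center: (h, k ± c).

(-5, -9) and (-5, 1)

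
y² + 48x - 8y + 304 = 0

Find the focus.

(-18, 4)

Only y is squared. Complete the square in y: (y - 4)² = -48(x + 6).
Vertex (-6, 4); 4p = -48 so p = -12. Opens left.
Focus is p units from the vertex along the axis: (h + p, k).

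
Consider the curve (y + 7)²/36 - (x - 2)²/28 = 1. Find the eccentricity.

e = 4/3

Center (2, -7). The positive term is the y-term, so the transverse axis is vertical; a² = 36, b² = 28.
c² = a² + b² = 64, so c = 8.
e = c/a = 8/6 = 4/3.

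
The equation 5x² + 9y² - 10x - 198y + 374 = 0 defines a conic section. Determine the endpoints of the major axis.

Group the x- and y-terms: 5(x² - 2x) + 9(y² - 22y) = -374
Complete the square: 5(x - 1)² + 9(y - 11)² = -374 + 5 + 1089 = 720
Divide through by 720 to get (x - 1)²/144 + (y - 11)²/80 = 1.
Ellipse, center (1, 11), major axis horizontal; a² = 144, b² = 80.
a = 12. Vertices at (h ± a, k).

(-11, 11) and (13, 11)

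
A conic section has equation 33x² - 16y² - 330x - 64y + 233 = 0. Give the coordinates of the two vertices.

Collect terms: 33(x² - 10x) -16(y² + 4y) = -233
33(x - 5)² -16(y + 2)² = -233 + 825 - 64 = 528
Dividing both sides by 528: (x - 5)²/16 - (y + 2)²/33 = 1
Hyperbola, center (5, -2), transverse axis horizontal; a² = 16, b² = 33.
a = 4. Vertices at (h ± a, k).

(1, -2) and (9, -2)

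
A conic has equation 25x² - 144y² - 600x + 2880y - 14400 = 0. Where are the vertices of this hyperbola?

25(x² - 24x) -144(y² - 20y) = 14400
Completing the square gives 25(x - 12)² -144(y - 10)² = 14400 + 3600 - 14400 = 3600.
Divide through by 3600 to get (x - 12)²/144 - (y - 10)²/25 = 1.
Hyperbola, center (12, 10), transverse axis horizontal; a² = 144, b² = 25.
a = 12. Vertices at (h ± a, k).

(0, 10) and (24, 10)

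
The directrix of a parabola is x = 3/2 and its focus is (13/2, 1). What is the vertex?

(4, 1)

The vertex is the midpoint between the focus and the directrix along the axis of symmetry.
Axis is horizontal (directrix is vertical). Vertex x-coordinate = (13/2 + 3/2)/2 = 4; y-coordinate = 1.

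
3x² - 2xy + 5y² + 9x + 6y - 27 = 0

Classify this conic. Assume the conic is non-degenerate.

ellipse

A = 3, B = -2, C = 5.
Discriminant B² − 4AC = (-2)² − 4·3·5 = -56.
B² − 4AC < 0 ⇒ ellipse.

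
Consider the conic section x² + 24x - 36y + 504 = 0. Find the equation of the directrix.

y = 1

Only x is squared. Complete the square in x: (x + 12)² = 36(y - 10).
Vertex (-12, 10); 4p = 36 so p = 9. Opens up.
Directrix is the horizontal line y = k − p = 10 − (9) = 1.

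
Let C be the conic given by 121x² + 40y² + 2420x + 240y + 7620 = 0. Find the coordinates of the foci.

Group the x- and y-terms: 121(x² + 20x) + 40(y² + 6y) = -7620
Completing the square gives 121(x + 10)² + 40(y + 3)² = -7620 + 12100 + 360 = 4840.
Divide through by 4840 to get (x + 10)²/40 + (y + 3)²/121 = 1.
Ellipse, center (-10, -3), major axis vertical; a² = 121, b² = 40.
c² = a² - b² = 121 - 40 = 81, so c = 9.
Foci lie on the vertical axis through the center: (h, k ± c).

(-10, -12) and (-10, 6)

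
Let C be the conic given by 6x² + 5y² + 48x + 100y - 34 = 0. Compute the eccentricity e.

e = √6/6

Group the x- and y-terms: 6(x² + 8x) + 5(y² + 20y) = 34
Completing the square gives 6(x + 4)² + 5(y + 10)² = 34 + 96 + 500 = 630.
Divide through by 630 to get (x + 4)²/105 + (y + 10)²/126 = 1.
Ellipse, center (-4, -10), major axis vertical; a² = 126, b² = 105.
c² = a² - b² = 21, so c = √21.
e = c/a = √21/3√14 = √6/6.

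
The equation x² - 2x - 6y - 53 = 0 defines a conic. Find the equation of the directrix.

Only x is squared. Complete the square in x: (x - 1)² = 6(y + 9).
Vertex (1, -9); 4p = 6 so p = 3/2. Opens up.
Directrix is the horizontal line y = k − p = -9 − (3/2) = -21/2.

y = -21/2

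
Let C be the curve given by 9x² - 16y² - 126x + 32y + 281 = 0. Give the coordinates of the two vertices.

(3, 1) and (11, 1)

Group the x- and y-terms: 9(x² - 14x) -16(y² - 2y) = -281
Complete the square: 9(x - 7)² -16(y - 1)² = -281 + 441 - 16 = 144
Dividing both sides by 144: (x - 7)²/16 - (y - 1)²/9 = 1
Hyperbola, center (7, 1), transverse axis horizontal; a² = 16, b² = 9.
a = 4. Vertices at (h ± a, k).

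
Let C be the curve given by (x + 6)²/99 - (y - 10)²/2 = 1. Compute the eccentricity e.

Center (-6, 10). The positive term is the x-term, so the transverse axis is horizontal; a² = 99, b² = 2.
c² = a² + b² = 101, so c = √101.
e = c/a = √101/3√11 = √1111/33.

e = √1111/33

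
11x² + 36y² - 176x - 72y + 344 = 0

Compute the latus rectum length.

11/3

Collect terms: 11(x² - 16x) + 36(y² - 2y) = -344
Complete the square in x and y: 11(x - 8)² + 36(y - 1)² = -344 + 704 + 36 = 396
Dividing both sides by 396: (x - 8)²/36 + (y - 1)²/11 = 1
Ellipse, center (8, 1), major axis horizontal; a² = 36, b² = 11.
Latus rectum length = 2b²/a = 2·11/6 = 11/3.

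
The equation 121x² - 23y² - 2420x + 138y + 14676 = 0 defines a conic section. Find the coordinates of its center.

(10, 3)

Collect terms: 121(x² - 20x) -23(y² - 6y) = -14676
121(x - 10)² -23(y - 3)² = -14676 + 12100 - 207 = -2783
Divide by -2783: (y - 3)²/121 - (x - 10)²/23 = 1
Hyperbola with center (10, 3).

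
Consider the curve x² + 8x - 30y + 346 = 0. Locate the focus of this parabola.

Only x is squared. Complete the square in x: (x + 4)² = 30(y - 11).
Vertex (-4, 11); 4p = 30 so p = 15/2. Opens up.
Focus is p units from the vertex along the axis: (h, k + p).

(-4, 37/2)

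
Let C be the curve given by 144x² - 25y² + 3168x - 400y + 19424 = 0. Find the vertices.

(-11, -20) and (-11, 4)

Group the x- and y-terms: 144(x² + 22x) -25(y² + 16y) = -19424
Complete the square in x and y: 144(x + 11)² -25(y + 8)² = -19424 + 17424 - 1600 = -3600
Divide through by -3600 to get (y + 8)²/144 - (x + 11)²/25 = 1.
Hyperbola, center (-11, -8), transverse axis vertical; a² = 144, b² = 25.
a = 12. Vertices at (h, k ± a).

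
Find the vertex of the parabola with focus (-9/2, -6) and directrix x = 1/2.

The vertex is the midpoint between the focus and the directrix along the axis of symmetry.
Axis is horizontal (directrix is vertical). Vertex x-coordinate = (-9/2 + 1/2)/2 = -2; y-coordinate = -6.

(-2, -6)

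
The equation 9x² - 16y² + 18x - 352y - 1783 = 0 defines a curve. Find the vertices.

Collect terms: 9(x² + 2x) -16(y² + 22y) = 1783
Completing the square gives 9(x + 1)² -16(y + 11)² = 1783 + 9 - 1936 = -144.
Divide through by -144 to get (y + 11)²/9 - (x + 1)²/16 = 1.
Hyperbola, center (-1, -11), transverse axis vertical; a² = 9, b² = 16.
a = 3. Vertices at (h, k ± a).

(-1, -14) and (-1, -8)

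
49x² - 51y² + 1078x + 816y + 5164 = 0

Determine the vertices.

(-11, 1) and (-11, 15)

Group: 49(x² + 22x) -51(y² - 16y) = -5164
Completing the square gives 49(x + 11)² -51(y - 8)² = -5164 + 5929 - 3264 = -2499.
Dividing both sides by -2499: (y - 8)²/49 - (x + 11)²/51 = 1
Hyperbola, center (-11, 8), transverse axis vertical; a² = 49, b² = 51.
a = 7. Vertices at (h, k ± a).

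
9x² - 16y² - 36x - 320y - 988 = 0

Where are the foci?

(2, -20) and (2, 0)

Collect terms: 9(x² - 4x) -16(y² + 20y) = 988
Complete the square in x and y: 9(x - 2)² -16(y + 10)² = 988 + 36 - 1600 = -576
Divide by -576: (y + 10)²/36 - (x - 2)²/64 = 1
Hyperbola, center (2, -10), transverse axis vertical; a² = 36, b² = 64.
c² = a² + b² = 36 + 64 = 100, so c = 10.
Foci lie on the vertical axis through the center: (h, k ± c).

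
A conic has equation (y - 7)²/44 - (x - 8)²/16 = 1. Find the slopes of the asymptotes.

√11/2 and -√11/2

Center (8, 7). The positive term is the y-term, so the transverse axis is vertical; a² = 44, b² = 16.
For a vertical hyperbola the asymptotes have slope ±a/b.
Here that is ±2√11/4 = ±√11/2.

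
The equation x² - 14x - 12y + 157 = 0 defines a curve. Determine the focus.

(7, 12)

Only x is squared. Complete the square in x: (x - 7)² = 12(y - 9).
Vertex (7, 9); 4p = 12 so p = 3. Opens up.
Focus is p units from the vertex along the axis: (h, k + p).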